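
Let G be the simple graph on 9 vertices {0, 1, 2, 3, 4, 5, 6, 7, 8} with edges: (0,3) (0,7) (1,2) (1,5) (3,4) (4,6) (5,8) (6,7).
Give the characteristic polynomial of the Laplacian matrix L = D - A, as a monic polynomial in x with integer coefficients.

Each diagonal entry of L is the vertex degree and each off-diagonal entry is -1 where an edge is present, 0 otherwise; in the order [0, 1, 2, 3, 4, 5, 6, 7, 8] the diagonal is [2, 2, 1, 2, 2, 2, 2, 2, 1]. L has integer entries, so p(x) = det(xI - L) has integer coefficients. Expanding the determinant yields x^9 - 16x^8 + 105x^7 - 364x^6 + 715x^5 - 790x^4 + 450x^3 - 100x^2. The coefficient of x^8 equals -trace(L) = -16, matching the sum of degrees.

x^9 - 16x^8 + 105x^7 - 364x^6 + 715x^5 - 790x^4 + 450x^3 - 100x^2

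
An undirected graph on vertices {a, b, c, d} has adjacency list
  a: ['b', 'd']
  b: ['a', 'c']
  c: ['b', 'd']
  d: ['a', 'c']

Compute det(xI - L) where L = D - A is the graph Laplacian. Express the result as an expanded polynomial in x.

x^4 - 8x^3 + 20x^2 - 16x

With the vertex order [a, b, c, d], the degrees are [2, 2, 2, 2], giving D = diag(2, 2, 2, 2) and L = D - A. The eigenvalues of L are [0, 2, 2, 4]; the characteristic polynomial is the product of (x - lambda_i), which multiplies out to x^4 - 8x^3 + 20x^2 - 16x. The coefficient of x^3 equals -trace(L) = -8, matching the sum of degrees.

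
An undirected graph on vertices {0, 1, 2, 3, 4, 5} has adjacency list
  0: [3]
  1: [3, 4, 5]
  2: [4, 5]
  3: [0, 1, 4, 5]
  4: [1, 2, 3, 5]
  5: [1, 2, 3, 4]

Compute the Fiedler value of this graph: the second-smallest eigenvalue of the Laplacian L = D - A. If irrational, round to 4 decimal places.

Reading degrees in the order [0, 1, 2, 3, 4, 5] gives [1, 3, 2, 4, 4, 4]; set D = diag(1, 3, 2, 4, 4, 4) and form L = D - A. Computing the eigenvalues of L and sorting gives [0, 0.8929, 2.2123, 4.5262, 5, 5.3686]. The Fiedler value lambda_2 = 0.8929 is strictly positive, so the graph is connected. The largest eigenvalue, 5.3686, is at most the vertex count 6.

0.8929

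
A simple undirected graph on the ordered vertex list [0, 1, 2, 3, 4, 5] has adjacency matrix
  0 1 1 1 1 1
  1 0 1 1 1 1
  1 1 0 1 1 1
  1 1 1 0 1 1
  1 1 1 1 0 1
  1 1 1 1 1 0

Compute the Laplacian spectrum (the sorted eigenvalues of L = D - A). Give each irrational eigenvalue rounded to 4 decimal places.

[0, 6, 6, 6, 6, 6]

Reading degrees in the order [0, 1, 2, 3, 4, 5] gives [5, 5, 5, 5, 5, 5]; set D = diag(5, 5, 5, 5, 5, 5) and form L = D - A. Since every row of L sums to 0, the all-ones vector is in the kernel and 0 is an eigenvalue. There is one zero in the spectrum, matching the 1 component. The eigenvalues sum to 30, which equals trace(L) = 2|E|.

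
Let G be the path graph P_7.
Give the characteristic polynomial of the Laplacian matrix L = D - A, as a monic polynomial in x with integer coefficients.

The graph has 7 vertices and degree multiset [2, 2, 2, 2, 2, 1, 1]; D is the diagonal matrix of degrees and L = D - A. L has integer entries, so p(x) = det(xI - L) has integer coefficients. Expanding the determinant yields x^7 - 12x^6 + 55x^5 - 120x^4 + 126x^3 - 56x^2 + 7x. The constant term is 0 because L is singular (the all-ones vector lies in its kernel). The eigenvalues sum to 12, which equals trace(L) = 2|E|. There is one zero in the spectrum, matching the 1 component.

x^7 - 12x^6 + 55x^5 - 120x^4 + 126x^3 - 56x^2 + 7x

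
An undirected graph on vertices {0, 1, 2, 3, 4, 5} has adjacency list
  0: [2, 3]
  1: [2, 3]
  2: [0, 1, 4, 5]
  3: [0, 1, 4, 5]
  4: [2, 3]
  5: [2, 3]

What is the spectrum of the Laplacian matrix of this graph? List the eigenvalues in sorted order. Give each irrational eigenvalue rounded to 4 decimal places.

[0, 2, 2, 2, 4, 6]

Reading degrees in the order [0, 1, 2, 3, 4, 5] gives [2, 2, 4, 4, 2, 2]; set D = diag(2, 2, 4, 4, 2, 2) and form L = D - A. Diagonalising L (or applying a numerical eigensolver to the 6x6 matrix) gives the spectrum above. The single zero eigenvalue shows the graph is connected.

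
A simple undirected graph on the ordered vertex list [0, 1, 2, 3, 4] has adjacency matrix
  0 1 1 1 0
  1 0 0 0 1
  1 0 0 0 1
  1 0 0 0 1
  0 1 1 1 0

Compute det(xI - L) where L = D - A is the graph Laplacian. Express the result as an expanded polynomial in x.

Reading degrees in the order [0, 1, 2, 3, 4] gives [3, 2, 2, 2, 3]; set D = diag(3, 2, 2, 2, 3) and form L = D - A. The eigenvalues of L are [0, 2, 2, 3, 5]; the characteristic polynomial is the product of (x - lambda_i), which multiplies out to x^5 - 12x^4 + 51x^3 - 92x^2 + 60x. The coefficient of x^4 equals -trace(L) = -12, matching the sum of degrees. The largest eigenvalue, 5, is at most the vertex count 5.

x^5 - 12x^4 + 51x^3 - 92x^2 + 60x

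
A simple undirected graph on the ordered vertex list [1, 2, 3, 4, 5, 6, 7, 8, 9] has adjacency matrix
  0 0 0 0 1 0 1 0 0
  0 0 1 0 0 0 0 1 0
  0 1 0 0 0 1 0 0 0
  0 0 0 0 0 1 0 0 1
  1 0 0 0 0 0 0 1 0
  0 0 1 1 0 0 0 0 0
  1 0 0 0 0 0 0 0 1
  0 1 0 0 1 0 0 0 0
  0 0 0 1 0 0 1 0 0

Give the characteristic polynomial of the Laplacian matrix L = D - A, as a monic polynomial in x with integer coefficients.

x^9 - 18x^8 + 135x^7 - 546x^6 + 1287x^5 - 1782x^4 + 1386x^3 - 540x^2 + 81x

Each diagonal entry of L is the vertex degree and each off-diagonal entry is -1 where an edge is present, 0 otherwise; in the order [1, 2, 3, 4, 5, 6, 7, 8, 9] the diagonal is [2, 2, 2, 2, 2, 2, 2, 2, 2]. L has integer entries, so p(x) = det(xI - L) has integer coefficients. Expanding the determinant yields x^9 - 18x^8 + 135x^7 - 546x^6 + 1287x^5 - 1782x^4 + 1386x^3 - 540x^2 + 81x. Since p(0) = det(-L) = 0, x divides p(x). The eigenvalues sum to 18, which equals trace(L) = 2|E|.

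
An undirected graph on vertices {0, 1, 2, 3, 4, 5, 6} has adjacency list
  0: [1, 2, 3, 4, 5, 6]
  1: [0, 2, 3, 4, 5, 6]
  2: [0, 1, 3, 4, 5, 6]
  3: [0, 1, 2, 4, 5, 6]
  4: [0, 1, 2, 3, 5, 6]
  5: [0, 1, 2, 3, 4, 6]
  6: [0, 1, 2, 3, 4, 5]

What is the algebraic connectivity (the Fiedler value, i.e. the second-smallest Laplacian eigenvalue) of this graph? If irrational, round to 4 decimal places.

7

Each diagonal entry of L is the vertex degree and each off-diagonal entry is -1 where an edge is present, 0 otherwise; in the order [0, 1, 2, 3, 4, 5, 6] the diagonal is [6, 6, 6, 6, 6, 6, 6]. The smallest Laplacian eigenvalue is always 0. The next one, lambda_2 = 7, measures how hard the graph is to disconnect: larger values mean better connectivity. By the matrix-tree theorem the graph has (1/7) * product of the nonzero eigenvalues = 16807 spanning trees.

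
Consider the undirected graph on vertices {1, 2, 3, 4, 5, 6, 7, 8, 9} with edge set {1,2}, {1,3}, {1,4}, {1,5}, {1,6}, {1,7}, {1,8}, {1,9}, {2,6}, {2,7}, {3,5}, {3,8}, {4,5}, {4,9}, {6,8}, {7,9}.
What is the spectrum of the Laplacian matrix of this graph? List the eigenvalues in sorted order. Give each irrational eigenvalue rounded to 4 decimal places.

Reading degrees in the order [1, 2, 3, 4, 5, 6, 7, 8, 9] gives [8, 3, 3, 3, 3, 3, 3, 3, 3]; set D = diag(8, 3, 3, 3, 3, 3, 3, 3, 3) and form L = D - A. L is symmetric positive semidefinite, so every eigenvalue is real and nonnegative. The single zero eigenvalue shows the graph is connected. There is one zero in the spectrum, matching the 1 component.

[0, 1.5858, 1.5858, 3, 3, 4.4142, 4.4142, 5, 9]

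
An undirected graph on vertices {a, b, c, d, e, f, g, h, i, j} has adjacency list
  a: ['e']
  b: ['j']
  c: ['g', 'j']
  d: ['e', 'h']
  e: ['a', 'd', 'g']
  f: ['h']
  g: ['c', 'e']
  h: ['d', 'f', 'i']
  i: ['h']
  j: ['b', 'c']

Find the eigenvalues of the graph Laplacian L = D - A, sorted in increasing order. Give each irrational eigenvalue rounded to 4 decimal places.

Reading degrees in the order [a, b, c, d, e, f, g, h, i, j] gives [1, 1, 2, 2, 3, 1, 2, 3, 1, 2]; set D = diag(1, 1, 2, 2, 3, 1, 2, 3, 1, 2) and form L = D - A. Diagonalising L (or applying a numerical eigensolver to the 10x10 matrix) gives the spectrum above. The single zero eigenvalue shows the graph is connected. The eigenvalues sum to 18, which equals trace(L) = 2|E|. The largest eigenvalue, 4.4944, is at most the vertex count 10.

[0, 0.1288, 0.3924, 1, 1, 1.5222, 2.2184, 3.3439, 3.9000, 4.4944]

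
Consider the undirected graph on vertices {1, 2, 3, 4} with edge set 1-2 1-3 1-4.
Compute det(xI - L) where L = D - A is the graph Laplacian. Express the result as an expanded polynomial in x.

Each diagonal entry of L is the vertex degree and each off-diagonal entry is -1 where an edge is present, 0 otherwise; in the order [1, 2, 3, 4] the diagonal is [3, 1, 1, 1]. The eigenvalues of L are [0, 1, 1, 4]; the characteristic polynomial is the product of (x - lambda_i), which multiplies out to x^4 - 6x^3 + 9x^2 - 4x. The constant term is 0 because L is singular (the all-ones vector lies in its kernel). The largest eigenvalue, 4, is at most the vertex count 4.

x^4 - 6x^3 + 9x^2 - 4x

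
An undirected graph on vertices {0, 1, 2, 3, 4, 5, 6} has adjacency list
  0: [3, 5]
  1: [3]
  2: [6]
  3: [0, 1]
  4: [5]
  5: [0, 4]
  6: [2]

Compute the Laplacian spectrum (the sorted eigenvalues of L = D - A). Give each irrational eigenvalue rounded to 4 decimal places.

[0, 0, 0.3820, 1.3820, 2, 2.6180, 3.6180]

Reading degrees in the order [0, 1, 2, 3, 4, 5, 6] gives [2, 1, 1, 2, 1, 2, 1]; set D = diag(2, 1, 1, 2, 1, 2, 1) and form L = D - A. L is symmetric positive semidefinite, so every eigenvalue is real and nonnegative. The 2 zero eigenvalues correspond to the 2 connected components. There are 2 zeros in the spectrum, matching the 2 components. The largest eigenvalue, 3.6180, is at most the vertex count 7.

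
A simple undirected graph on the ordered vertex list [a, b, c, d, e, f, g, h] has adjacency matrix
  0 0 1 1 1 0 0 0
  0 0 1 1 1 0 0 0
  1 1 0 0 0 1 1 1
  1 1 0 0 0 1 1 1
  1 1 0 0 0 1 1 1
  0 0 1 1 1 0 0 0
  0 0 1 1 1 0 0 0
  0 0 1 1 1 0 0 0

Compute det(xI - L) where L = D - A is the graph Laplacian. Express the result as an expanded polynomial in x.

With the vertex order [a, b, c, d, e, f, g, h], the degrees are [3, 3, 5, 5, 5, 3, 3, 3], giving D = diag(3, 3, 5, 5, 5, 3, 3, 3) and L = D - A. The eigenvalues of L are [0, 3, 3, 3, 3, 5, 5, 8]; the characteristic polynomial is the product of (x - lambda_i), which multiplies out to x^8 - 30x^7 + 375x^6 - 2540x^5 + 10095x^4 - 23598x^3 + 30105x^2 - 16200x. Since p(0) = det(-L) = 0, x divides p(x). By the matrix-tree theorem the graph has (1/8) * product of the nonzero eigenvalues = 2025 spanning trees.

x^8 - 30x^7 + 375x^6 - 2540x^5 + 10095x^4 - 23598x^3 + 30105x^2 - 16200x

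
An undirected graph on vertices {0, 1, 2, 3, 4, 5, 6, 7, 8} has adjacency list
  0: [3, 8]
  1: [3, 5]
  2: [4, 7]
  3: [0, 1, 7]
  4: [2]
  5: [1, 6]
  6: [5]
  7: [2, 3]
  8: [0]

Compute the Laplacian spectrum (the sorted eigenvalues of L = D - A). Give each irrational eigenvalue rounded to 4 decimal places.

Each diagonal entry of L is the vertex degree and each off-diagonal entry is -1 where an edge is present, 0 otherwise; in the order [0, 1, 2, 3, 4, 5, 6, 7, 8] the diagonal is [2, 2, 2, 3, 1, 2, 1, 2, 1]. L is symmetric positive semidefinite, so every eigenvalue is real and nonnegative. The eigenvalues sum to 16, which equals trace(L) = 2|E|.

[0, 0.1981, 0.3004, 1, 1.5550, 2.2391, 3, 3.2470, 4.4605]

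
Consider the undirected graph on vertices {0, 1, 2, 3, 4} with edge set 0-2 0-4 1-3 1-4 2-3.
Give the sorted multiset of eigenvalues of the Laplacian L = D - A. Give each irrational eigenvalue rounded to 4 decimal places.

With the vertex order [0, 1, 2, 3, 4], the degrees are [2, 2, 2, 2, 2], giving D = diag(2, 2, 2, 2, 2) and L = D - A. Since every row of L sums to 0, the all-ones vector is in the kernel and 0 is an eigenvalue. By the matrix-tree theorem the graph has (1/5) * product of the nonzero eigenvalues = 5 spanning trees. The largest eigenvalue, 3.6180, is at most the vertex count 5.

[0, 1.3820, 1.3820, 3.6180, 3.6180]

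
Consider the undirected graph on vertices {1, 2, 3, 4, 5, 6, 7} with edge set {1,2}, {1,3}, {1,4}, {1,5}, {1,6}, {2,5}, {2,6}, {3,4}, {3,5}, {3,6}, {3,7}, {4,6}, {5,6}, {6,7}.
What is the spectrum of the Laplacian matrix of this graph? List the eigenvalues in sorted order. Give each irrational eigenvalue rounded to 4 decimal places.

Each diagonal entry of L is the vertex degree and each off-diagonal entry is -1 where an edge is present, 0 otherwise; in the order [1, 2, 3, 4, 5, 6, 7] the diagonal is [5, 3, 5, 3, 4, 6, 2]. L is symmetric positive semidefinite, so every eigenvalue is real and nonnegative. The single zero eigenvalue shows the graph is connected. The largest eigenvalue, 7, is at most the vertex count 7.

[0, 1.8851, 2.6972, 4.2541, 5.8608, 6.3028, 7]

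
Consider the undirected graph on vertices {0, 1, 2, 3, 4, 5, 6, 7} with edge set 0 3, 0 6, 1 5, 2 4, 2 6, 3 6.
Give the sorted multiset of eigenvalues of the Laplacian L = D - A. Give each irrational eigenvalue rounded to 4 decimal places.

Reading degrees in the order [0, 1, 2, 3, 4, 5, 6, 7] gives [2, 1, 2, 2, 1, 1, 3, 0]; set D = diag(2, 1, 2, 2, 1, 1, 3, 0) and form L = D - A. L is symmetric positive semidefinite, so every eigenvalue is real and nonnegative. The 3 zero eigenvalues correspond to the 3 connected components.

[0, 0, 0, 0.5188, 2, 2.3111, 3, 4.1701]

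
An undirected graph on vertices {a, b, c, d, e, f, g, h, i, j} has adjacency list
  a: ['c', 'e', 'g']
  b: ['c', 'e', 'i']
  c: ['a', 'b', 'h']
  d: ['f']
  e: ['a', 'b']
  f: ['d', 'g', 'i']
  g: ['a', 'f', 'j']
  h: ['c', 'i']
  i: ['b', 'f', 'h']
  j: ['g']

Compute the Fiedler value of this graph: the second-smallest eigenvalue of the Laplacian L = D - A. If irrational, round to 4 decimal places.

With the vertex order [a, b, c, d, e, f, g, h, i, j], the degrees are [3, 3, 3, 1, 2, 3, 3, 2, 3, 1], giving D = diag(3, 3, 3, 1, 2, 3, 3, 2, 3, 1) and L = D - A. The sorted Laplacian eigenvalues are [0, 0.5188, 0.6353, 1.2922, 2.2544, 2.3111, 3, 4.1701, 4.3404, 5.4777]; the algebraic connectivity is the second entry, 0.5188. There is one zero in the spectrum, matching the 1 component.

0.5188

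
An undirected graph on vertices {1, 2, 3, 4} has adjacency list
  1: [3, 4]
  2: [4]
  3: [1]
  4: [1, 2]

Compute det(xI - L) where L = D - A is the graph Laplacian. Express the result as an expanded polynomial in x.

Reading degrees in the order [1, 2, 3, 4] gives [2, 1, 1, 2]; set D = diag(2, 1, 1, 2) and form L = D - A. Computing det(xI - L) by cofactor expansion (or equivalently via sum-over-permutations) gives x^4 - 6x^3 + 10x^2 - 4x. The constant term is 0 because L is singular (the all-ones vector lies in its kernel). The eigenvalues sum to 6, which equals trace(L) = 2|E|.

x^4 - 6x^3 + 10x^2 - 4x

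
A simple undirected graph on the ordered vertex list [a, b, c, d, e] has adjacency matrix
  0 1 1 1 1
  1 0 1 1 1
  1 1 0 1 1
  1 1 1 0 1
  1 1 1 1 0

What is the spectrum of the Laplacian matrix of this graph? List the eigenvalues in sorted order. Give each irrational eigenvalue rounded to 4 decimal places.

With the vertex order [a, b, c, d, e], the degrees are [4, 4, 4, 4, 4], giving D = diag(4, 4, 4, 4, 4) and L = D - A. L is symmetric positive semidefinite, so every eigenvalue is real and nonnegative. The single zero eigenvalue shows the graph is connected. By the matrix-tree theorem the graph has (1/5) * product of the nonzero eigenvalues = 125 spanning trees.

[0, 5, 5, 5, 5]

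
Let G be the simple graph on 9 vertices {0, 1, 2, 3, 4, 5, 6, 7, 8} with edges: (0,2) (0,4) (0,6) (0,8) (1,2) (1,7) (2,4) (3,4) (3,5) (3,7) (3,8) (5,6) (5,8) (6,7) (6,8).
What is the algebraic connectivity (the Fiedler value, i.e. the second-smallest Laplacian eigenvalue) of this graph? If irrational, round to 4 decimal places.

Reading degrees in the order [0, 1, 2, 3, 4, 5, 6, 7, 8] gives [4, 2, 3, 4, 3, 3, 4, 3, 4]; set D = diag(4, 2, 3, 4, 3, 3, 4, 3, 4) and form L = D - A. The smallest Laplacian eigenvalue is always 0. The next one, lambda_2 = 1.2162, measures how hard the graph is to disconnect: larger values mean better connectivity. There is one zero in the spectrum, matching the 1 component.

1.2162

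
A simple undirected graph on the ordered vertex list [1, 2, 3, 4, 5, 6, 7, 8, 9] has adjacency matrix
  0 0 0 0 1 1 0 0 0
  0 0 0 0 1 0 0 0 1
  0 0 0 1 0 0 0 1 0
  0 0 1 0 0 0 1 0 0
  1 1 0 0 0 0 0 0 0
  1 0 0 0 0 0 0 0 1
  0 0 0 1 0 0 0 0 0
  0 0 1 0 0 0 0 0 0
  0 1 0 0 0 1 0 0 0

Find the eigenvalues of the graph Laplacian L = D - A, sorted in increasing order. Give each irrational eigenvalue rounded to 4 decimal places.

[0, 0, 0.5858, 1.3820, 1.3820, 2, 3.4142, 3.6180, 3.6180]

Reading degrees in the order [1, 2, 3, 4, 5, 6, 7, 8, 9] gives [2, 2, 2, 2, 2, 2, 1, 1, 2]; set D = diag(2, 2, 2, 2, 2, 2, 1, 1, 2) and form L = D - A. L is symmetric positive semidefinite, so every eigenvalue is real and nonnegative. The 2 zero eigenvalues correspond to the 2 connected components.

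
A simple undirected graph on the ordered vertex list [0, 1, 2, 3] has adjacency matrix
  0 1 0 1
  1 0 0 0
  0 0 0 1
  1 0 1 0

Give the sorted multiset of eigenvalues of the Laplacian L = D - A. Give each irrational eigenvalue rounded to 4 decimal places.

[0, 0.5858, 2, 3.4142]

With the vertex order [0, 1, 2, 3], the degrees are [2, 1, 1, 2], giving D = diag(2, 1, 1, 2) and L = D - A. The multiplicity of 0 as a Laplacian eigenvalue equals the number of connected components. The largest eigenvalue, 3.4142, is at most the vertex count 4.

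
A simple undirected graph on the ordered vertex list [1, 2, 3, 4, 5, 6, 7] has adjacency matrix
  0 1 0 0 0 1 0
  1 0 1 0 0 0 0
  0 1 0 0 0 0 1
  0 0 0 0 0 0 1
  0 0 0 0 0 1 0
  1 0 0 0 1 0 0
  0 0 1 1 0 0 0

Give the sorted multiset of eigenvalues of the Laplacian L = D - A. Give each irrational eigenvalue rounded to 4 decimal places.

[0, 0.1981, 0.7530, 1.5550, 2.4450, 3.2470, 3.8019]

With the vertex order [1, 2, 3, 4, 5, 6, 7], the degrees are [2, 2, 2, 1, 1, 2, 2], giving D = diag(2, 2, 2, 1, 1, 2, 2) and L = D - A. L is symmetric positive semidefinite, so every eigenvalue is real and nonnegative. The single zero eigenvalue shows the graph is connected. The eigenvalues sum to 12, which equals trace(L) = 2|E|. There is one zero in the spectrum, matching the 1 component.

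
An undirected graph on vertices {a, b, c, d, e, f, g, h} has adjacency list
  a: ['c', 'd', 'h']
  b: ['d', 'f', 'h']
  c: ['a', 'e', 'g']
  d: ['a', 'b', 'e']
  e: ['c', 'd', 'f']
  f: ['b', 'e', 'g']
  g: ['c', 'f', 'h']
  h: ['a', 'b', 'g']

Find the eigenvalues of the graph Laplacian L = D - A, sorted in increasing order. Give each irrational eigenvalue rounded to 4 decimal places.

Each diagonal entry of L is the vertex degree and each off-diagonal entry is -1 where an edge is present, 0 otherwise; in the order [a, b, c, d, e, f, g, h] the diagonal is [3, 3, 3, 3, 3, 3, 3, 3]. Diagonalising L (or applying a numerical eigensolver to the 8x8 matrix) gives the spectrum above. There is one zero in the spectrum, matching the 1 component. By the matrix-tree theorem the graph has (1/8) * product of the nonzero eigenvalues = 384 spanning trees.

[0, 2, 2, 2, 4, 4, 4, 6]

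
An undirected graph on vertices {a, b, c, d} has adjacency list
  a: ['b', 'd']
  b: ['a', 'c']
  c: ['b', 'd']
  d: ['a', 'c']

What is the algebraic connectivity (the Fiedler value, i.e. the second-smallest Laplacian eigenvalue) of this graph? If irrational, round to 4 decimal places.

With the vertex order [a, b, c, d], the degrees are [2, 2, 2, 2], giving D = diag(2, 2, 2, 2) and L = D - A. The smallest Laplacian eigenvalue is always 0. The next one, lambda_2 = 2, measures how hard the graph is to disconnect: larger values mean better connectivity.

2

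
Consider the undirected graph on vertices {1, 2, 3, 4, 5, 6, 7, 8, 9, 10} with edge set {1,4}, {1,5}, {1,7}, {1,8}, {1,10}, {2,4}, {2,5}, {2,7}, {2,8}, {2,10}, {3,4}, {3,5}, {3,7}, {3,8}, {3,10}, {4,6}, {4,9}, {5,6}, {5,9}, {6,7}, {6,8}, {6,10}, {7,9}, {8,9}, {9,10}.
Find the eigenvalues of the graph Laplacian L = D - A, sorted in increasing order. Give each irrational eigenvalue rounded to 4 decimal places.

[0, 5, 5, 5, 5, 5, 5, 5, 5, 10]

With the vertex order [1, 2, 3, 4, 5, 6, 7, 8, 9, 10], the degrees are [5, 5, 5, 5, 5, 5, 5, 5, 5, 5], giving D = diag(5, 5, 5, 5, 5, 5, 5, 5, 5, 5) and L = D - A. Diagonalising L (or applying a numerical eigensolver to the 10x10 matrix) gives the spectrum above. The eigenvalues sum to 50, which equals trace(L) = 2|E|. There is one zero in the spectrum, matching the 1 component.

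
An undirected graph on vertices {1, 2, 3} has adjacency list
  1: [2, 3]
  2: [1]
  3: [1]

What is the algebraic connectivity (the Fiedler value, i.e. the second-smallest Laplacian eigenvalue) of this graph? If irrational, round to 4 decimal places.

Each diagonal entry of L is the vertex degree and each off-diagonal entry is -1 where an edge is present, 0 otherwise; in the order [1, 2, 3] the diagonal is [2, 1, 1]. The sorted Laplacian eigenvalues are [0, 1, 3]; the algebraic connectivity is the second entry, 1. The largest eigenvalue, 3, is at most the vertex count 3. The eigenvalues sum to 4, which equals trace(L) = 2|E|.

1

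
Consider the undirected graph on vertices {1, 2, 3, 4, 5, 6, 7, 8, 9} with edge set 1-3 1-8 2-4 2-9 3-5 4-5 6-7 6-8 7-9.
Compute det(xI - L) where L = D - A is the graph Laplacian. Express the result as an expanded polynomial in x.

With the vertex order [1, 2, 3, 4, 5, 6, 7, 8, 9], the degrees are [2, 2, 2, 2, 2, 2, 2, 2, 2], giving D = diag(2, 2, 2, 2, 2, 2, 2, 2, 2) and L = D - A. Computing det(xI - L) by cofactor expansion (or equivalently via sum-over-permutations) gives x^9 - 18x^8 + 135x^7 - 546x^6 + 1287x^5 - 1782x^4 + 1386x^3 - 540x^2 + 81x. The coefficient of x^8 equals -trace(L) = -18, matching the sum of degrees. There is one zero in the spectrum, matching the 1 component. By the matrix-tree theorem the graph has (1/9) * product of the nonzero eigenvalues = 9 spanning trees.

x^9 - 18x^8 + 135x^7 - 546x^6 + 1287x^5 - 1782x^4 + 1386x^3 - 540x^2 + 81x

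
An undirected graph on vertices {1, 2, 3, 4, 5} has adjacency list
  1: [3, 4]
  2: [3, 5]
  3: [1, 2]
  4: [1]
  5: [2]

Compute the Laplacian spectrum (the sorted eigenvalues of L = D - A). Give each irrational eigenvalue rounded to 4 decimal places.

[0, 0.3820, 1.3820, 2.6180, 3.6180]

Each diagonal entry of L is the vertex degree and each off-diagonal entry is -1 where an edge is present, 0 otherwise; in the order [1, 2, 3, 4, 5] the diagonal is [2, 2, 2, 1, 1]. Since every row of L sums to 0, the all-ones vector is in the kernel and 0 is an eigenvalue. The single zero eigenvalue shows the graph is connected. There is one zero in the spectrum, matching the 1 component.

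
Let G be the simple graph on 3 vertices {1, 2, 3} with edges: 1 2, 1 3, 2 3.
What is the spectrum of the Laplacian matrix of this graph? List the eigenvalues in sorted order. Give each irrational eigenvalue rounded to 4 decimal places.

With the vertex order [1, 2, 3], the degrees are [2, 2, 2], giving D = diag(2, 2, 2) and L = D - A. Since every row of L sums to 0, the all-ones vector is in the kernel and 0 is an eigenvalue. The single zero eigenvalue shows the graph is connected. The largest eigenvalue, 3, is at most the vertex count 3.

[0, 3, 3]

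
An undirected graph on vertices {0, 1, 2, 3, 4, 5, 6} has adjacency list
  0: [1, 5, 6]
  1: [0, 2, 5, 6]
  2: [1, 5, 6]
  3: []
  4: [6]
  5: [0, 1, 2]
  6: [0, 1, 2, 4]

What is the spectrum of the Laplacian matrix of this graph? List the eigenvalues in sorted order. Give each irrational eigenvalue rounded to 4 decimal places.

[0, 0, 0.9139, 3, 3.5720, 5, 5.5141]

Reading degrees in the order [0, 1, 2, 3, 4, 5, 6] gives [3, 4, 3, 0, 1, 3, 4]; set D = diag(3, 4, 3, 0, 1, 3, 4) and form L = D - A. L is symmetric positive semidefinite, so every eigenvalue is real and nonnegative. The 2 zero eigenvalues correspond to the 2 connected components. The largest eigenvalue, 5.5141, is at most the vertex count 7.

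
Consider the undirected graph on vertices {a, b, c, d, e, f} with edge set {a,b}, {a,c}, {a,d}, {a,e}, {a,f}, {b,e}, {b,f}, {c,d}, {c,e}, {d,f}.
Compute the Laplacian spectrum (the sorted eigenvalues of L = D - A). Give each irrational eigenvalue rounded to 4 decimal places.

With the vertex order [a, b, c, d, e, f], the degrees are [5, 3, 3, 3, 3, 3], giving D = diag(5, 3, 3, 3, 3, 3) and L = D - A. Diagonalising L (or applying a numerical eigensolver to the 6x6 matrix) gives the spectrum above. The single zero eigenvalue shows the graph is connected.

[0, 2.3820, 2.3820, 4.6180, 4.6180, 6]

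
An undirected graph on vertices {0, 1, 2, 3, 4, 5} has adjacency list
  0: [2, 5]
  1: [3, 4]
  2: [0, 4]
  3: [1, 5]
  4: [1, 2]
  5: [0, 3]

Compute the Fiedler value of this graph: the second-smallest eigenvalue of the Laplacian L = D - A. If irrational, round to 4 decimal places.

With the vertex order [0, 1, 2, 3, 4, 5], the degrees are [2, 2, 2, 2, 2, 2], giving D = diag(2, 2, 2, 2, 2, 2) and L = D - A. Computing the eigenvalues of L and sorting gives [0, 1, 1, 3, 3, 4]. The Fiedler value lambda_2 = 1 is strictly positive, so the graph is connected. The largest eigenvalue, 4, is at most the vertex count 6.

1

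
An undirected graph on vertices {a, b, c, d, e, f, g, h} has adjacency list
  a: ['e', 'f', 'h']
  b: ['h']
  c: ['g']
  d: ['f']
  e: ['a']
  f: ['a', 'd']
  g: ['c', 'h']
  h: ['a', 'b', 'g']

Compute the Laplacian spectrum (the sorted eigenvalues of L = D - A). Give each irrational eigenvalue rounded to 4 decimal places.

[0, 0.2509, 0.5858, 0.7287, 2, 2.3349, 3.4142, 4.6855]

Reading degrees in the order [a, b, c, d, e, f, g, h] gives [3, 1, 1, 1, 1, 2, 2, 3]; set D = diag(3, 1, 1, 1, 1, 2, 2, 3) and form L = D - A. L is symmetric positive semidefinite, so every eigenvalue is real and nonnegative. By the matrix-tree theorem the graph has (1/8) * product of the nonzero eigenvalues = 1 spanning tree.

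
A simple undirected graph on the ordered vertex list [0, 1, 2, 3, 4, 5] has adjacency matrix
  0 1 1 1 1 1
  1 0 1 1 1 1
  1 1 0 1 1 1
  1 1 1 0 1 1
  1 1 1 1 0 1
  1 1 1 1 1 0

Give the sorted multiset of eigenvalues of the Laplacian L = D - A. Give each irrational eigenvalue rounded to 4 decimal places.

Reading degrees in the order [0, 1, 2, 3, 4, 5] gives [5, 5, 5, 5, 5, 5]; set D = diag(5, 5, 5, 5, 5, 5) and form L = D - A. The multiplicity of 0 as a Laplacian eigenvalue equals the number of connected components. The single zero eigenvalue shows the graph is connected. There is one zero in the spectrum, matching the 1 component.

[0, 6, 6, 6, 6, 6]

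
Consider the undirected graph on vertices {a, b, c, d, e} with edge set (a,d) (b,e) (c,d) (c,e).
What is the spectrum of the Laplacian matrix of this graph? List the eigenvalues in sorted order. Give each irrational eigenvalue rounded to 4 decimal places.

[0, 0.3820, 1.3820, 2.6180, 3.6180]

Each diagonal entry of L is the vertex degree and each off-diagonal entry is -1 where an edge is present, 0 otherwise; in the order [a, b, c, d, e] the diagonal is [1, 1, 2, 2, 2]. L is symmetric positive semidefinite, so every eigenvalue is real and nonnegative.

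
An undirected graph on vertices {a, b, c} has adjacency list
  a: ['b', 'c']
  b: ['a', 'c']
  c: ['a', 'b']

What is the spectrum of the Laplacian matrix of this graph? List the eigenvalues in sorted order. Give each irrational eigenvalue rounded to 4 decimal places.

Reading degrees in the order [a, b, c] gives [2, 2, 2]; set D = diag(2, 2, 2) and form L = D - A. The multiplicity of 0 as a Laplacian eigenvalue equals the number of connected components. The single zero eigenvalue shows the graph is connected. The largest eigenvalue, 3, is at most the vertex count 3.

[0, 3, 3]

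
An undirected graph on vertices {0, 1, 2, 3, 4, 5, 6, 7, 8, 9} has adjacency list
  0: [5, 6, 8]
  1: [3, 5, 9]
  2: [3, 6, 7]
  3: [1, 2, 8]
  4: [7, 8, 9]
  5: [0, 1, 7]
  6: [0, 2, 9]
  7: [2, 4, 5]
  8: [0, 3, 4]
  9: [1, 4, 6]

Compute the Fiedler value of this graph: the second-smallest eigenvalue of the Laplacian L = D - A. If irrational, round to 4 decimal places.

2

Each diagonal entry of L is the vertex degree and each off-diagonal entry is -1 where an edge is present, 0 otherwise; in the order [0, 1, 2, 3, 4, 5, 6, 7, 8, 9] the diagonal is [3, 3, 3, 3, 3, 3, 3, 3, 3, 3]. Computing the eigenvalues of L and sorting gives [0, 2, 2, 2, 2, 2, 5, 5, 5, 5]. The Fiedler value lambda_2 = 2 is strictly positive, so the graph is connected. The eigenvalues sum to 30, which equals trace(L) = 2|E|. The largest eigenvalue, 5, is at most the vertex count 10.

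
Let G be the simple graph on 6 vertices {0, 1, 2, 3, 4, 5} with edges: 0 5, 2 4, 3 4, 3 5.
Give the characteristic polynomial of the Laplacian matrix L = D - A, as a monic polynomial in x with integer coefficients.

x^6 - 8x^5 + 21x^4 - 20x^3 + 5x^2

With the vertex order [0, 1, 2, 3, 4, 5], the degrees are [1, 0, 1, 2, 2, 2], giving D = diag(1, 0, 1, 2, 2, 2) and L = D - A. Computing det(xI - L) by cofactor expansion (or equivalently via sum-over-permutations) gives x^6 - 8x^5 + 21x^4 - 20x^3 + 5x^2. The coefficient of x^5 equals -trace(L) = -8, matching the sum of degrees.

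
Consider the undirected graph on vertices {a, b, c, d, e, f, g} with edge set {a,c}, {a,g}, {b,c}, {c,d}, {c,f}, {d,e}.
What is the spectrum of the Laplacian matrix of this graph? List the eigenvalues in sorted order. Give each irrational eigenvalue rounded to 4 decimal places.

[0, 0.3820, 0.6086, 1, 2.2271, 2.6180, 5.1642]

Reading degrees in the order [a, b, c, d, e, f, g] gives [2, 1, 4, 2, 1, 1, 1]; set D = diag(2, 1, 4, 2, 1, 1, 1) and form L = D - A. The multiplicity of 0 as a Laplacian eigenvalue equals the number of connected components. The single zero eigenvalue shows the graph is connected. There is one zero in the spectrum, matching the 1 component. The eigenvalues sum to 12, which equals trace(L) = 2|E|.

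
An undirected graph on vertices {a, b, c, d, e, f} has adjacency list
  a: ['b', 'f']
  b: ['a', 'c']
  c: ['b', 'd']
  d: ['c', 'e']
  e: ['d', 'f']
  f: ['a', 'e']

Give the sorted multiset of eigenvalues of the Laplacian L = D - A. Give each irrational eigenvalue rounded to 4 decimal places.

With the vertex order [a, b, c, d, e, f], the degrees are [2, 2, 2, 2, 2, 2], giving D = diag(2, 2, 2, 2, 2, 2) and L = D - A. Since every row of L sums to 0, the all-ones vector is in the kernel and 0 is an eigenvalue. The single zero eigenvalue shows the graph is connected. The eigenvalues sum to 12, which equals trace(L) = 2|E|. There is one zero in the spectrum, matching the 1 component.

[0, 1, 1, 3, 3, 4]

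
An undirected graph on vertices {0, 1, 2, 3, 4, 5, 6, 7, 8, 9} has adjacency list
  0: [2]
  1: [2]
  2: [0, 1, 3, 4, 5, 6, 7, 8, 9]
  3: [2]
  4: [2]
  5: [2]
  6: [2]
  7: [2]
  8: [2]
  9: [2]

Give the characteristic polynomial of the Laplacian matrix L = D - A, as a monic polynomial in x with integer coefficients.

With the vertex order [0, 1, 2, 3, 4, 5, 6, 7, 8, 9], the degrees are [1, 1, 9, 1, 1, 1, 1, 1, 1, 1], giving D = diag(1, 1, 9, 1, 1, 1, 1, 1, 1, 1) and L = D - A. L has integer entries, so p(x) = det(xI - L) has integer coefficients. Expanding the determinant yields x^10 - 18x^9 + 108x^8 - 336x^7 + 630x^6 - 756x^5 + 588x^4 - 288x^3 + 81x^2 - 10x. The coefficient of x^9 equals -trace(L) = -18, matching the sum of degrees. The largest eigenvalue, 10, is at most the vertex count 10.

x^10 - 18x^9 + 108x^8 - 336x^7 + 630x^6 - 756x^5 + 588x^4 - 288x^3 + 81x^2 - 10x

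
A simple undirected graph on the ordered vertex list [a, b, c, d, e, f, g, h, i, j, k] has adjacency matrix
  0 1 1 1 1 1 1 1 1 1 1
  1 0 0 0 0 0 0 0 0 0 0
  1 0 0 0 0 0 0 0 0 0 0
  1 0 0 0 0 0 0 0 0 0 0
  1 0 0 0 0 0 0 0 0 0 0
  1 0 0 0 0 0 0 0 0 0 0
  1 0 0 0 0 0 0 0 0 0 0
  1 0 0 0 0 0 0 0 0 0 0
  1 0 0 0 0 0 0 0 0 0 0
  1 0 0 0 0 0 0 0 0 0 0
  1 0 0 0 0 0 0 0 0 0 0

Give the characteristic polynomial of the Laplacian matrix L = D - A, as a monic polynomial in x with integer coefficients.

With the vertex order [a, b, c, d, e, f, g, h, i, j, k], the degrees are [10, 1, 1, 1, 1, 1, 1, 1, 1, 1, 1], giving D = diag(10, 1, 1, 1, 1, 1, 1, 1, 1, 1, 1) and L = D - A. L has integer entries, so p(x) = det(xI - L) has integer coefficients. Expanding the determinant yields x^11 - 20x^10 + 135x^9 - 480x^8 + 1050x^7 - 1512x^6 + 1470x^5 - 960x^4 + 405x^3 - 100x^2 + 11x. Since p(0) = det(-L) = 0, x divides p(x). By the matrix-tree theorem the graph has (1/11) * product of the nonzero eigenvalues = 1 spanning tree. The eigenvalues sum to 20, which equals trace(L) = 2|E|.

x^11 - 20x^10 + 135x^9 - 480x^8 + 1050x^7 - 1512x^6 + 1470x^5 - 960x^4 + 405x^3 - 100x^2 + 11x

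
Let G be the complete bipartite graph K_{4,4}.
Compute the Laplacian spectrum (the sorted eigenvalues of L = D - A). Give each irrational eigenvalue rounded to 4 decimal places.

The graph has 8 vertices and degree multiset [4, 4, 4, 4, 4, 4, 4, 4]; D is the diagonal matrix of degrees and L = D - A. The multiplicity of 0 as a Laplacian eigenvalue equals the number of connected components. There is one zero in the spectrum, matching the 1 component. The eigenvalues sum to 32, which equals trace(L) = 2|E|.

[0, 4, 4, 4, 4, 4, 4, 8]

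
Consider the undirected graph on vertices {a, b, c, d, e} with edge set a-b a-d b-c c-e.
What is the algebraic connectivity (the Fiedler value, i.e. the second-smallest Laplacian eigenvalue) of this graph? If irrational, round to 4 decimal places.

0.3820

With the vertex order [a, b, c, d, e], the degrees are [2, 2, 2, 1, 1], giving D = diag(2, 2, 2, 1, 1) and L = D - A. The sorted Laplacian eigenvalues are [0, 0.3820, 1.3820, 2.6180, 3.6180]; the algebraic connectivity is the second entry, 0.3820. There is one zero in the spectrum, matching the 1 component.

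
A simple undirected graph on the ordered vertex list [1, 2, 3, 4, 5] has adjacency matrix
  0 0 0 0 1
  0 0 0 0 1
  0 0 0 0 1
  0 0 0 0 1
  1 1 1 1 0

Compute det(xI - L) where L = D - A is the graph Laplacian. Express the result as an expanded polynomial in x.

Reading degrees in the order [1, 2, 3, 4, 5] gives [1, 1, 1, 1, 4]; set D = diag(1, 1, 1, 1, 4) and form L = D - A. L has integer entries, so p(x) = det(xI - L) has integer coefficients. Expanding the determinant yields x^5 - 8x^4 + 18x^3 - 16x^2 + 5x. The constant term is 0 because L is singular (the all-ones vector lies in its kernel). There is one zero in the spectrum, matching the 1 component.

x^5 - 8x^4 + 18x^3 - 16x^2 + 5x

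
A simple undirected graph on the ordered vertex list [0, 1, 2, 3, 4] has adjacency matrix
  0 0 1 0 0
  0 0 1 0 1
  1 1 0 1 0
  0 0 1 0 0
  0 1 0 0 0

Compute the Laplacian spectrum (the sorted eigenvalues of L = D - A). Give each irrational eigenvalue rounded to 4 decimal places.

[0, 0.5188, 1, 2.3111, 4.1701]

Reading degrees in the order [0, 1, 2, 3, 4] gives [1, 2, 3, 1, 1]; set D = diag(1, 2, 3, 1, 1) and form L = D - A. Since every row of L sums to 0, the all-ones vector is in the kernel and 0 is an eigenvalue. There is one zero in the spectrum, matching the 1 component.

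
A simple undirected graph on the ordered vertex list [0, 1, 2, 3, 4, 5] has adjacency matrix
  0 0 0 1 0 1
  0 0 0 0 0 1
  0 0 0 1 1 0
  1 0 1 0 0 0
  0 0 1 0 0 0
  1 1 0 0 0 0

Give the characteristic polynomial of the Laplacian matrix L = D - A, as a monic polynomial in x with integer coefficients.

x^6 - 10x^5 + 36x^4 - 56x^3 + 35x^2 - 6x

Each diagonal entry of L is the vertex degree and each off-diagonal entry is -1 where an edge is present, 0 otherwise; in the order [0, 1, 2, 3, 4, 5] the diagonal is [2, 1, 2, 2, 1, 2]. Computing det(xI - L) by cofactor expansion (or equivalently via sum-over-permutations) gives x^6 - 10x^5 + 36x^4 - 56x^3 + 35x^2 - 6x. Since p(0) = det(-L) = 0, x divides p(x).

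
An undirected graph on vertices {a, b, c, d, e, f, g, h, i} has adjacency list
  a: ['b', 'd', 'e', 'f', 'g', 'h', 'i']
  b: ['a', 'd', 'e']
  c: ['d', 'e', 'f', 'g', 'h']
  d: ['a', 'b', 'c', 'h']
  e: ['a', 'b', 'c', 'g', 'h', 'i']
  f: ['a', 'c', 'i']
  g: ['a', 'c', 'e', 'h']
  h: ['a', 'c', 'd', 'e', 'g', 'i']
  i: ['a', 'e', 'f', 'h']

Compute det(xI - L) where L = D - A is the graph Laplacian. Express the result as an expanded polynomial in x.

x^9 - 42x^8 + 755x^7 - 7578x^6 + 46397x^5 - 177252x^4 + 412230x^3 - 533122x^2 + 293283x

With the vertex order [a, b, c, d, e, f, g, h, i], the degrees are [7, 3, 5, 4, 6, 3, 4, 6, 4], giving D = diag(7, 3, 5, 4, 6, 3, 4, 6, 4) and L = D - A. Computing det(xI - L) by cofactor expansion (or equivalently via sum-over-permutations) gives x^9 - 42x^8 + 755x^7 - 7578x^6 + 46397x^5 - 177252x^4 + 412230x^3 - 533122x^2 + 293283x. The coefficient of x^8 equals -trace(L) = -42, matching the sum of degrees.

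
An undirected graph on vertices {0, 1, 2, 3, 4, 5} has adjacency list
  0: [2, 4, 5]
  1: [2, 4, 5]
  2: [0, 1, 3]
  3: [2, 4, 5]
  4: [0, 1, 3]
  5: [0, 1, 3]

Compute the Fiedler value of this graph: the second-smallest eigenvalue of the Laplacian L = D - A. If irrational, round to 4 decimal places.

3

Each diagonal entry of L is the vertex degree and each off-diagonal entry is -1 where an edge is present, 0 otherwise; in the order [0, 1, 2, 3, 4, 5] the diagonal is [3, 3, 3, 3, 3, 3]. Computing the eigenvalues of L and sorting gives [0, 3, 3, 3, 3, 6]. The Fiedler value lambda_2 = 3 is strictly positive, so the graph is connected. The eigenvalues sum to 18, which equals trace(L) = 2|E|. By the matrix-tree theorem the graph has (1/6) * product of the nonzero eigenvalues = 81 spanning trees.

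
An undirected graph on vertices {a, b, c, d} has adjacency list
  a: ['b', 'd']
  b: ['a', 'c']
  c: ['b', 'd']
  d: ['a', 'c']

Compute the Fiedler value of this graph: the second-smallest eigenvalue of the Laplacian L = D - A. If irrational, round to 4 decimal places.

2

With the vertex order [a, b, c, d], the degrees are [2, 2, 2, 2], giving D = diag(2, 2, 2, 2) and L = D - A. Computing the eigenvalues of L and sorting gives [0, 2, 2, 4]. The Fiedler value lambda_2 = 2 is strictly positive, so the graph is connected. The eigenvalues sum to 8, which equals trace(L) = 2|E|. There is one zero in the spectrum, matching the 1 component.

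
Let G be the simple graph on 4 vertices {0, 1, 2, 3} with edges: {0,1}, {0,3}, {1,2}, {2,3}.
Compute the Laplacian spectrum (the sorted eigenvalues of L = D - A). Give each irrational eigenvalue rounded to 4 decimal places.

[0, 2, 2, 4]

Each diagonal entry of L is the vertex degree and each off-diagonal entry is -1 where an edge is present, 0 otherwise; in the order [0, 1, 2, 3] the diagonal is [2, 2, 2, 2]. Diagonalising L (or applying a numerical eigensolver to the 4x4 matrix) gives the spectrum above.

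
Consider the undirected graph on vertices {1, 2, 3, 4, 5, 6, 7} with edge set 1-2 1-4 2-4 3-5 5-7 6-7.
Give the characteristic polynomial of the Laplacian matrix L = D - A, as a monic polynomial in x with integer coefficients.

With the vertex order [1, 2, 3, 4, 5, 6, 7], the degrees are [2, 2, 1, 2, 2, 1, 2], giving D = diag(2, 2, 1, 2, 2, 1, 2) and L = D - A. Computing det(xI - L) by cofactor expansion (or equivalently via sum-over-permutations) gives x^7 - 12x^6 + 55x^5 - 118x^4 + 114x^3 - 36x^2. The coefficient of x^6 equals -trace(L) = -12, matching the sum of degrees. There are 2 zeros in the spectrum, matching the 2 components. The largest eigenvalue, 3.4142, is at most the vertex count 7.

x^7 - 12x^6 + 55x^5 - 118x^4 + 114x^3 - 36x^2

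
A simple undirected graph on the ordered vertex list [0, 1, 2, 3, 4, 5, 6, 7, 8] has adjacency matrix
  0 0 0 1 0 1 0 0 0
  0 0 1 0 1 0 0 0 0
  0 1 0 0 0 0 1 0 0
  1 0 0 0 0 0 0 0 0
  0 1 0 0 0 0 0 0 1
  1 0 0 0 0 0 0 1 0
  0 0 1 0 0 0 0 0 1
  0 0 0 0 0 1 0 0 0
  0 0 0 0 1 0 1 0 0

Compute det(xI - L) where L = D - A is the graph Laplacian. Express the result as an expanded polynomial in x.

x^9 - 16x^8 + 105x^7 - 364x^6 + 715x^5 - 790x^4 + 450x^3 - 100x^2

Reading degrees in the order [0, 1, 2, 3, 4, 5, 6, 7, 8] gives [2, 2, 2, 1, 2, 2, 2, 1, 2]; set D = diag(2, 2, 2, 1, 2, 2, 2, 1, 2) and form L = D - A. L has integer entries, so p(x) = det(xI - L) has integer coefficients. Expanding the determinant yields x^9 - 16x^8 + 105x^7 - 364x^6 + 715x^5 - 790x^4 + 450x^3 - 100x^2. The coefficient of x^8 equals -trace(L) = -16, matching the sum of degrees. There are 2 zeros in the spectrum, matching the 2 components.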